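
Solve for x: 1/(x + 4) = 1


Multiply both sides by (x + 4): 1 = 1(x + 4)
Distribute: 1 = x + 4
x = 1 - 4 = -3
x = -3

x = -3


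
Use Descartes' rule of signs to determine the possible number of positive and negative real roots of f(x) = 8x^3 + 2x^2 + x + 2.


Descartes' rule of signs:

For positive roots, count sign changes in f(x) = 8x^3 + 2x^2 + x + 2:
Signs of coefficients: +, +, +, +
Number of sign changes: 0
Possible positive real roots: 0

For negative roots, examine f(-x) = -8x^3 + 2x^2 - x + 2:
Signs of coefficients: -, +, -, +
Number of sign changes: 3
Possible negative real roots: 3, 1

Positive roots: 0; Negative roots: 3 or 1


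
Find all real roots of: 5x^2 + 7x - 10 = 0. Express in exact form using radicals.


Using the quadratic formula: x = (-b ± sqrt(b^2 - 4ac)) / (2a)
Here a = 5, b = 7, c = -10
Discriminant = b^2 - 4ac = 7^2 - 4(5)(-10) = 49 + 200 = 249
Since discriminant = 249 > 0, there are two real roots.
x = (-7 ± sqrt(249)) / 10
Numerically: x ≈ 0.8780 or x ≈ -2.2780

x = (-7 + sqrt(249)) / 10 or x = (-7 - sqrt(249)) / 10


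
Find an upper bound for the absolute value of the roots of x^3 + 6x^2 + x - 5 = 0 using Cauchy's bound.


Cauchy's bound: all roots r satisfy |r| <= 1 + max(|a_i/a_n|) for i = 0,...,n-1
where a_n is the leading coefficient.

Coefficients: [1, 6, 1, -5]
Leading coefficient a_n = 1
Ratios |a_i/a_n|: 6, 1, 5
Maximum ratio: 6
Cauchy's bound: |r| <= 1 + 6 = 7

Upper bound = 7


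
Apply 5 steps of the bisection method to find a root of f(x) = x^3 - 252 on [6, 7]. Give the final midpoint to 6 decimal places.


f(x) = x^3 - 252
f(6) = -36 < 0
f(7) = 91 > 0

Step 1: midpoint = (6.000000 + 7.000000)/2 = 6.500000
  f(6.500000) = 22.625000
  f(mid) > 0, so root is in [6.000000, 6.500000]

Step 2: midpoint = (6.000000 + 6.500000)/2 = 6.250000
  f(6.250000) = -7.859375
  f(mid) < 0, so root is in [6.250000, 6.500000]

Step 3: midpoint = (6.250000 + 6.500000)/2 = 6.375000
  f(6.375000) = 7.083984
  f(mid) > 0, so root is in [6.250000, 6.375000]

Step 4: midpoint = (6.250000 + 6.375000)/2 = 6.312500
  f(6.312500) = -0.461670
  f(mid) < 0, so root is in [6.312500, 6.375000]

Step 5: midpoint = (6.312500 + 6.375000)/2 = 6.343750
  f(6.343750) = 3.292572
  f(mid) > 0, so root is in [6.312500, 6.343750]

midpoint = 6.343750


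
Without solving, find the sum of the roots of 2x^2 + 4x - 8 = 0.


By Vieta's formulas for ax^2 + bx + c = 0:
  Sum of roots = -b/a
  Product of roots = c/a

Here a = 2, b = 4, c = -8
Sum = -(4)/2 = -2
Product = -8/2 = -4

Sum = -2


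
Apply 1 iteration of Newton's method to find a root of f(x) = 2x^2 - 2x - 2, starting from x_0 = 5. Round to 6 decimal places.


Newton's method: x_(n+1) = x_n - f(x_n)/f'(x_n)
f(x) = 2x^2 - 2x - 2
f'(x) = 4x - 2

Iteration 1:
  f(5.000000) = 38.000000
  f'(5.000000) = 18.000000
  x_1 = 5.000000 - (38.000000)/(18.000000) = 2.888889

x_1 = 2.888889


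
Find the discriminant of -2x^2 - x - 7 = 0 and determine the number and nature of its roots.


For ax^2 + bx + c = 0, discriminant D = b^2 - 4ac
Here a = -2, b = -1, c = -7
D = (-1)^2 - 4(-2)(-7) = 1 - 56 = -55

D = -55 < 0
The equation has no real roots (2 complex conjugate roots).

Discriminant = -55, no real roots (2 complex conjugate roots)


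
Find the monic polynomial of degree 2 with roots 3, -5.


A monic polynomial with roots 3, -5 is:
p(x) = (x - 3)(x + 5)
After multiplying by (x - 3): x - 3
After multiplying by (x + 5): x^2 + 2x - 15

x^2 + 2x - 15


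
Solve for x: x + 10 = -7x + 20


Starting with: x + 10 = -7x + 20
Move all x terms to left: (1 + 7)x = 20 - 10
Simplify: 8x = 10
Divide both sides by 8: x = 5/4

x = 5/4


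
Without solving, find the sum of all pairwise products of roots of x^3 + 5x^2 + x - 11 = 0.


By Vieta's formulas for x^3 + bx^2 + cx + d = 0:
  r1 + r2 + r3 = -b/a = -5
  r1*r2 + r1*r3 + r2*r3 = c/a = 1
  r1*r2*r3 = -d/a = 11


Sum of pairwise products = 1


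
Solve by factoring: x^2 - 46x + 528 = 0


We need two numbers that multiply to 528 and add to -46.
Those numbers are -22 and -24 (since (-22) * (-24) = 528 and (-22) + (-24) = -46).
So x^2 - 46x + 528 = (x - 22)(x - 24) = 0
Setting each factor to zero: x = 22 or x = 24

x = 22, x = 24


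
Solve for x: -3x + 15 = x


Starting with: -3x + 15 = x
Move all x terms to left: (-3 - 1)x = 0 - 15
Simplify: -4x = -15
Divide both sides by -4: x = 15/4

x = 15/4


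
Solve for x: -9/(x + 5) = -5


Multiply both sides by (x + 5): -9 = -5(x + 5)
Distribute: -9 = -5x - 25
-5x = -9 + 25 = 16
x = -16/5

x = -16/5


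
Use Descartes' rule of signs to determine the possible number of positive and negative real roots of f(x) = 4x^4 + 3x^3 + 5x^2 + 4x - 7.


Descartes' rule of signs:

For positive roots, count sign changes in f(x) = 4x^4 + 3x^3 + 5x^2 + 4x - 7:
Signs of coefficients: +, +, +, +, -
Number of sign changes: 1
Possible positive real roots: 1

For negative roots, examine f(-x) = 4x^4 - 3x^3 + 5x^2 - 4x - 7:
Signs of coefficients: +, -, +, -, -
Number of sign changes: 3
Possible negative real roots: 3, 1

Positive roots: 1; Negative roots: 3 or 1


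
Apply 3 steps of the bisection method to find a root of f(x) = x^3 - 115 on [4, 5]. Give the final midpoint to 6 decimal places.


f(x) = x^3 - 115
f(4) = -51 < 0
f(5) = 10 > 0

Step 1: midpoint = (4.000000 + 5.000000)/2 = 4.500000
  f(4.500000) = -23.875000
  f(mid) < 0, so root is in [4.500000, 5.000000]

Step 2: midpoint = (4.500000 + 5.000000)/2 = 4.750000
  f(4.750000) = -7.828125
  f(mid) < 0, so root is in [4.750000, 5.000000]

Step 3: midpoint = (4.750000 + 5.000000)/2 = 4.875000
  f(4.875000) = 0.857422
  f(mid) > 0, so root is in [4.750000, 4.875000]

midpoint = 4.875000


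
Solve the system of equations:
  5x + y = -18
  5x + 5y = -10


Using Cramer's rule:
Determinant D = (5)(5) - (5)(1) = 25 - 5 = 20
Dx = (-18)(5) - (-10)(1) = -90 + 10 = -80
Dy = (5)(-10) - (5)(-18) = -50 + 90 = 40
x = Dx/D = -80/20 = -4
y = Dy/D = 40/20 = 2

x = -4, y = 2


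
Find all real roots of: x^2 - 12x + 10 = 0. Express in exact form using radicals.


Using the quadratic formula: x = (-b ± sqrt(b^2 - 4ac)) / (2a)
Here a = 1, b = -12, c = 10
Discriminant = b^2 - 4ac = (-12)^2 - 4(1)(10) = 144 - 40 = 104
Since discriminant = 104 > 0, there are two real roots.
x = (12 ± 2*sqrt(26)) / 2
Simplifying: x = 6 ± sqrt(26)
Numerically: x ≈ 11.0990 or x ≈ 0.9010

x = 6 + sqrt(26) or x = 6 - sqrt(26)


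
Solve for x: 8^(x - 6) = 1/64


Express both sides with the same base.
1/64 = 8^(-2)
Since the bases match, equate exponents: x - 6 = -2
So x = -2 - (-6) = 4

x = 4


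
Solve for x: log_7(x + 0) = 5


Convert to exponential form: x + 0 = 7^5 = 16807
x = 16807 - 0 = 16807
Check: log_7(16807 + 0) = log_7(16807) = log_7(16807) = 5 ✓

x = 16807


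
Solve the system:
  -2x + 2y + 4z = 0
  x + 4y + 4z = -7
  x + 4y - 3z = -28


Using Cramer's rule. Expand each determinant along the first row.
D  = (-2)*[4*(-3) - 4*4] - 2*[1*(-3) - 4*1] + 4*[1*4 - 4*1]
  = (-2)*(-28) - 2*(-7) + 4*(0) = 70
Dx = 0*[4*(-3) - 4*4] - 2*[(-7)*(-3) - 4*(-28)] + 4*[(-7)*4 - 4*(-28)]
  = 0*(-28) - 2*(133) + 4*(84) = 70
Dy = (-2)*[(-7)*(-3) - 4*(-28)] - 0*[1*(-3) - 4*1] + 4*[1*(-28) - (-7)*1]
  = (-2)*(133) - 0*(-7) + 4*(-21) = -350
Dz = (-2)*[4*(-28) - (-7)*4] - 2*[1*(-28) - (-7)*1] + 0*[1*4 - 4*1]
  = (-2)*(-84) - 2*(-21) + 0*(0) = 210
x = Dx/D = 70/70 = 1, y = Dy/D = -350/70 = -5, z = Dz/D = 210/70 = 3
Check eq1: (-2)(1) + (2)(-5) + (4)(3) = 0 = 0 ✓
Check eq2: (1)(1) + (4)(-5) + (4)(3) = -7 = -7 ✓
Check eq3: (1)(1) + (4)(-5) + (-3)(3) = -28 = -28 ✓

x = 1, y = -5, z = 3


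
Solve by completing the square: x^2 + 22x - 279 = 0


Start: x^2 + 22x - 279 = 0
Move constant: x^2 + 22x = 279
Half of 22 is 11, squared is 121
Add 121 to both sides: x^2 + 22x + 121 = 400
(x + 11)^2 = 400
x + 11 = ±20
x = -11 + 20 = 9 or x = -11 - 20 = -31

x = -31, x = 9


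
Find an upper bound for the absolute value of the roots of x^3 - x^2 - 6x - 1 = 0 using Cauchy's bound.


Cauchy's bound: all roots r satisfy |r| <= 1 + max(|a_i/a_n|) for i = 0,...,n-1
where a_n is the leading coefficient.

Coefficients: [1, -1, -6, -1]
Leading coefficient a_n = 1
Ratios |a_i/a_n|: 1, 6, 1
Maximum ratio: 6
Cauchy's bound: |r| <= 1 + 6 = 7

Upper bound = 7


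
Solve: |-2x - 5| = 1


An absolute value equation |expr| = 1 gives two cases:
Case 1: -2x - 5 = 1
  -2x = 6, so x = -3
Case 2: -2x - 5 = -1
  -2x = 4, so x = -2

x = -3, x = -2


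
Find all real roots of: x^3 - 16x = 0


The constant term is 0, so x = 0 is a root. Factor out x:
  x(x^2 - 16) = 0
Solve the quadratic x^2 - 16 = 0: discriminant = 0^2 - 4(1)(-16) = 0 + 64 = 64.
sqrt(64) = 8, so x = (0 ± 8)/2: x = 4 or x = -4.

x = -4, x = 0, x = 4


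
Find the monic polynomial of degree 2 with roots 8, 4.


A monic polynomial with roots 8, 4 is:
p(x) = (x - 8)(x - 4)
After multiplying by (x - 8): x - 8
After multiplying by (x - 4): x^2 - 12x + 32

x^2 - 12x + 32


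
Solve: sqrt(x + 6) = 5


Square both sides: x + 6 = 5^2 = 25
x = 25 - 6 = 19
x = 19
Check: sqrt(1*19 + 6) = sqrt(25) = 5 ✓

x = 19


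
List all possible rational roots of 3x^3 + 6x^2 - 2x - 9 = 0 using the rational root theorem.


Rational root theorem: possible roots are ±p/q where:
  p divides the constant term (-9): p ∈ {1, 3, 9}
  q divides the leading coefficient (3): q ∈ {1, 3}

All possible rational roots: -9, -3, -1, -1/3, 1/3, 1, 3, 9

-9, -3, -1, -1/3, 1/3, 1, 3, 9


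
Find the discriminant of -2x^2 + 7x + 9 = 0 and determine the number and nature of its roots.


For ax^2 + bx + c = 0, discriminant D = b^2 - 4ac
Here a = -2, b = 7, c = 9
D = (7)^2 - 4(-2)(9) = 49 + 72 = 121

D = 121 > 0 and is a perfect square (sqrt = 11)
The equation has 2 distinct real rational roots.

Discriminant = 121, 2 distinct real rational roots


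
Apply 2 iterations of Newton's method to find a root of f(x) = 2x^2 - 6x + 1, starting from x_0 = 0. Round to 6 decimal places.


Newton's method: x_(n+1) = x_n - f(x_n)/f'(x_n)
f(x) = 2x^2 - 6x + 1
f'(x) = 4x - 6

Iteration 1:
  f(0.000000) = 1.000000
  f'(0.000000) = -6.000000
  x_1 = 0.000000 - (1.000000)/(-6.000000) = 0.166667

Iteration 2:
  f(0.166667) = 0.055556
  f'(0.166667) = -5.333333
  x_2 = 0.166667 - (0.055556)/(-5.333333) = 0.177083

x_2 = 0.177083


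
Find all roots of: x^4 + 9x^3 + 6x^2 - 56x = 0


The constant term is 0, so x = 0 is a root. Factor out x:
  x^3 + 9x^2 + 6x - 56 = 0
Let p(x) = x^3 + 9x^2 + 6x - 56. By the rational root theorem (leading coefficient 1), any rational root is an integer divisor of 56: try ±1, ±2, ... in turn.
Test x = 1: value = -40 ≠ 0.
Test x = -1: value = -54 ≠ 0.
Test x = 2: value = 0 ✓, so (x - 2) is a factor.
Synthetic division by (x - 2): bring down 1; 1(2) + 9 = 11; 11(2) + 6 = 28; 28(2) - 56 = 0 → quotient x^2 + 11x + 28, remainder 0.
Solve the quadratic x^2 + 11x + 28 = 0: discriminant = 11^2 - 4(1)(28) = 121 - 112 = 9.
sqrt(9) = 3, so x = (-11 ± 3)/2: x = -4 or x = -7.
Collecting all roots found:

x = -7, x = -4, x = 0, x = 2


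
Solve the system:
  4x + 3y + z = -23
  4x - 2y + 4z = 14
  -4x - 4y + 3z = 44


Using Cramer's rule. Expand each determinant along the first row.
D  = 4*[(-2)*3 - 4*(-4)] - 3*[4*3 - 4*(-4)] + 1*[4*(-4) - (-2)*(-4)]
  = 4*(10) - 3*(28) + 1*(-24) = -68
Dx = (-23)*[(-2)*3 - 4*(-4)] - 3*[14*3 - 4*44] + 1*[14*(-4) - (-2)*44]
  = (-23)*(10) - 3*(-134) + 1*(32) = 204
Dy = 4*[14*3 - 4*44] - (-23)*[4*3 - 4*(-4)] + 1*[4*44 - 14*(-4)]
  = 4*(-134) - (-23)*(28) + 1*(232) = 340
Dz = 4*[(-2)*44 - 14*(-4)] - 3*[4*44 - 14*(-4)] + (-23)*[4*(-4) - (-2)*(-4)]
  = 4*(-32) - 3*(232) + (-23)*(-24) = -272
x = Dx/D = 204/-68 = -3, y = Dy/D = 340/-68 = -5, z = Dz/D = -272/-68 = 4
Check eq1: (4)(-3) + (3)(-5) + (1)(4) = -23 = -23 ✓
Check eq2: (4)(-3) + (-2)(-5) + (4)(4) = 14 = 14 ✓
Check eq3: (-4)(-3) + (-4)(-5) + (3)(4) = 44 = 44 ✓

x = -3, y = -5, z = 4


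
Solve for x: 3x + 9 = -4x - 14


Starting with: 3x + 9 = -4x - 14
Move all x terms to left: (3 + 4)x = -14 - 9
Simplify: 7x = -23
Divide both sides by 7: x = -23/7

x = -23/7


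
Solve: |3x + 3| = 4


An absolute value equation |expr| = 4 gives two cases:
Case 1: 3x + 3 = 4
  3x = 1, so x = 1/3
Case 2: 3x + 3 = -4
  3x = -7, so x = -7/3

x = -7/3, x = 1/3


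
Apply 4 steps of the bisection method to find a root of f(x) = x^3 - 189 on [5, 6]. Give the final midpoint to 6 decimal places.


f(x) = x^3 - 189
f(5) = -64 < 0
f(6) = 27 > 0

Step 1: midpoint = (5.000000 + 6.000000)/2 = 5.500000
  f(5.500000) = -22.625000
  f(mid) < 0, so root is in [5.500000, 6.000000]

Step 2: midpoint = (5.500000 + 6.000000)/2 = 5.750000
  f(5.750000) = 1.109375
  f(mid) > 0, so root is in [5.500000, 5.750000]

Step 3: midpoint = (5.500000 + 5.750000)/2 = 5.625000
  f(5.625000) = -11.021484
  f(mid) < 0, so root is in [5.625000, 5.750000]

Step 4: midpoint = (5.625000 + 5.750000)/2 = 5.687500
  f(5.687500) = -5.022705
  f(mid) < 0, so root is in [5.687500, 5.750000]

midpoint = 5.687500


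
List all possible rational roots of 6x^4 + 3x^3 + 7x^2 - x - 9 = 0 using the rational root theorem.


Rational root theorem: possible roots are ±p/q where:
  p divides the constant term (-9): p ∈ {1, 3, 9}
  q divides the leading coefficient (6): q ∈ {1, 2, 3, 6}

All possible rational roots: -9, -9/2, -3, -3/2, -1, -1/2, -1/3, -1/6, 1/6, 1/3, 1/2, 1, 3/2, 3, 9/2, 9

-9, -9/2, -3, -3/2, -1, -1/2, -1/3, -1/6, 1/6, 1/3, 1/2, 1, 3/2, 3, 9/2, 9


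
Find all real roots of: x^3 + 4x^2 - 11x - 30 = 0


Let p(x) = x^3 + 4x^2 - 11x - 30. By the rational root theorem (leading coefficient 1), any rational root is an integer divisor of 30: try ±1, ±2, ... in turn.
Test x = 1: value = -36 ≠ 0.
Test x = -1: value = -16 ≠ 0.
Test x = 2: value = -28 ≠ 0.
Test x = -2: value = 0 ✓, so (x + 2) is a factor.
Synthetic division by (x + 2): bring down 1; 1(-2) + 4 = 2; 2(-2) - 11 = -15; (-15)(-2) - 30 = 0 → quotient x^2 + 2x - 15, remainder 0.
Solve the quadratic x^2 + 2x - 15 = 0: discriminant = 2^2 - 4(1)(-15) = 4 + 60 = 64.
sqrt(64) = 8, so x = (-2 ± 8)/2: x = 3 or x = -5.

x = -5, x = -2, x = 3


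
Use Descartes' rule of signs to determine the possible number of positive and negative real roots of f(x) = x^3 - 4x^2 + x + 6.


Descartes' rule of signs:

For positive roots, count sign changes in f(x) = x^3 - 4x^2 + x + 6:
Signs of coefficients: +, -, +, +
Number of sign changes: 2
Possible positive real roots: 2, 0

For negative roots, examine f(-x) = -x^3 - 4x^2 - x + 6:
Signs of coefficients: -, -, -, +
Number of sign changes: 1
Possible negative real roots: 1

Positive roots: 2 or 0; Negative roots: 1


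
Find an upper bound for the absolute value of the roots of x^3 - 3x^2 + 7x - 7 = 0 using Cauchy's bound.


Cauchy's bound: all roots r satisfy |r| <= 1 + max(|a_i/a_n|) for i = 0,...,n-1
where a_n is the leading coefficient.

Coefficients: [1, -3, 7, -7]
Leading coefficient a_n = 1
Ratios |a_i/a_n|: 3, 7, 7
Maximum ratio: 7
Cauchy's bound: |r| <= 1 + 7 = 8

Upper bound = 8


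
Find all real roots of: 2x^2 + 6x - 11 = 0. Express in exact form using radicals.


Using the quadratic formula: x = (-b ± sqrt(b^2 - 4ac)) / (2a)
Here a = 2, b = 6, c = -11
Discriminant = b^2 - 4ac = 6^2 - 4(2)(-11) = 36 + 88 = 124
Since discriminant = 124 > 0, there are two real roots.
x = (-6 ± 2*sqrt(31)) / 4
Simplifying: x = (-3 ± sqrt(31)) / 2
Numerically: x ≈ 1.2839 or x ≈ -4.2839

x = (-3 + sqrt(31)) / 2 or x = (-3 - sqrt(31)) / 2


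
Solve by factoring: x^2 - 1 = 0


We need two numbers that multiply to -1 and add to 0.
Those numbers are 1 and -1 (since 1 * (-1) = -1 and 1 + (-1) = 0).
So x^2 - 1 = (x + 1)(x - 1) = 0
Setting each factor to zero: x = -1 or x = 1

x = -1, x = 1


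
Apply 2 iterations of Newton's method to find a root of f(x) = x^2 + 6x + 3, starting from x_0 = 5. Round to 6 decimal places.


Newton's method: x_(n+1) = x_n - f(x_n)/f'(x_n)
f(x) = x^2 + 6x + 3
f'(x) = 2x + 6

Iteration 1:
  f(5.000000) = 58.000000
  f'(5.000000) = 16.000000
  x_1 = 5.000000 - (58.000000)/(16.000000) = 1.375000

Iteration 2:
  f(1.375000) = 13.140625
  f'(1.375000) = 8.750000
  x_2 = 1.375000 - (13.140625)/(8.750000) = -0.126786

x_2 = -0.126786


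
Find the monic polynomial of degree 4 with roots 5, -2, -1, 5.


A monic polynomial with roots 5, -2, -1, 5 is:
p(x) = (x - 5)(x + 2)(x + 1)(x - 5)
After multiplying by (x - 5): x - 5
After multiplying by (x + 2): x^2 - 3x - 10
After multiplying by (x + 1): x^3 - 2x^2 - 13x - 10
After multiplying by (x - 5): x^4 - 7x^3 - 3x^2 + 55x + 50

x^4 - 7x^3 - 3x^2 + 55x + 50


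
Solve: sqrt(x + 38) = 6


Square both sides: x + 38 = 6^2 = 36
x = 36 - 38 = -2
x = -2
Check: sqrt(1*(-2) + 38) = sqrt(36) = 6 ✓

x = -2


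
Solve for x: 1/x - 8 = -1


Subtract -8 from both sides: 1/x = 7
Multiply both sides by x: 1 = 7 * x
Divide by 7: x = 1/7

x = 1/7


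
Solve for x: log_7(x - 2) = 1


Convert to exponential form: x - 2 = 7^1 = 7
x = 7 + 2 = 9
Check: log_7(9 - 2) = log_7(7) = log_7(7) = 1 ✓

x = 9


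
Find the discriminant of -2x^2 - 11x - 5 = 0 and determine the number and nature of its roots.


For ax^2 + bx + c = 0, discriminant D = b^2 - 4ac
Here a = -2, b = -11, c = -5
D = (-11)^2 - 4(-2)(-5) = 121 - 40 = 81

D = 81 > 0 and is a perfect square (sqrt = 9)
The equation has 2 distinct real rational roots.

Discriminant = 81, 2 distinct real rational roots


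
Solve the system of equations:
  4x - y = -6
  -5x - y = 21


Using Cramer's rule:
Determinant D = (4)(-1) - (-5)(-1) = -4 - 5 = -9
Dx = (-6)(-1) - (21)(-1) = 6 + 21 = 27
Dy = (4)(21) - (-5)(-6) = 84 - 30 = 54
x = Dx/D = 27/-9 = -3
y = Dy/D = 54/-9 = -6

x = -3, y = -6


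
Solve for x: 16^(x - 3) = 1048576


Express both sides with the same base.
1048576 = 16^5
Since the bases match, equate exponents: x - 3 = 5
So x = 5 - (-3) = 8

x = 8


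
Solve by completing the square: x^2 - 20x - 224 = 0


Start: x^2 - 20x - 224 = 0
Move constant: x^2 - 20x = 224
Half of -20 is -10, squared is 100
Add 100 to both sides: x^2 - 20x + 100 = 324
(x - 10)^2 = 324
x - 10 = ±18
x = 10 + 18 = 28 or x = 10 - 18 = -8

x = -8, x = 28


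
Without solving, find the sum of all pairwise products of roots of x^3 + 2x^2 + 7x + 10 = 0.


By Vieta's formulas for x^3 + bx^2 + cx + d = 0:
  r1 + r2 + r3 = -b/a = -2
  r1*r2 + r1*r3 + r2*r3 = c/a = 7
  r1*r2*r3 = -d/a = -10


Sum of pairwise products = 7


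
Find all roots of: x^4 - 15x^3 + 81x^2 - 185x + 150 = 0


Let p(x) = x^4 - 15x^3 + 81x^2 - 185x + 150. By the rational root theorem (leading coefficient 1), any rational root is an integer divisor of 150: try ±1, ±2, ... in turn.
Test x = 1: value = 32 ≠ 0.
Test x = -1: value = 432 ≠ 0.
Test x = 2: value = 0 ✓, so (x - 2) is a factor.
Synthetic division by (x - 2): bring down 1; 1(2) - 15 = -13; (-13)(2) + 81 = 55; 55(2) - 185 = -75; (-75)(2) + 150 = 0 → quotient x^3 - 13x^2 + 55x - 75, remainder 0.
Continue with the quotient x^3 - 13x^2 + 55x - 75 (candidates must divide 75).
Test x = 3: value = 0 ✓, so (x - 3) is a factor.
Synthetic division by (x - 3): bring down 1; 1(3) - 13 = -10; (-10)(3) + 55 = 25; 25(3) - 75 = 0 → quotient x^2 - 10x + 25, remainder 0.
Solve the quadratic x^2 - 10x + 25 = 0: discriminant = (-10)^2 - 4(1)(25) = 100 - 100 = 0.
Discriminant = 0, so a double root: x = 10/2 = 5.
Collecting all roots found:

x = 2, x = 3, x = 5 (multiplicity 2)


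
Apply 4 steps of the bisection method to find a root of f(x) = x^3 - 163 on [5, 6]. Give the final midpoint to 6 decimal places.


f(x) = x^3 - 163
f(5) = -38 < 0
f(6) = 53 > 0

Step 1: midpoint = (5.000000 + 6.000000)/2 = 5.500000
  f(5.500000) = 3.375000
  f(mid) > 0, so root is in [5.000000, 5.500000]

Step 2: midpoint = (5.000000 + 5.500000)/2 = 5.250000
  f(5.250000) = -18.296875
  f(mid) < 0, so root is in [5.250000, 5.500000]

Step 3: midpoint = (5.250000 + 5.500000)/2 = 5.375000
  f(5.375000) = -7.712891
  f(mid) < 0, so root is in [5.375000, 5.500000]

Step 4: midpoint = (5.375000 + 5.500000)/2 = 5.437500
  f(5.437500) = -2.232666
  f(mid) < 0, so root is in [5.437500, 5.500000]

midpoint = 5.437500


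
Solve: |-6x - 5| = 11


An absolute value equation |expr| = 11 gives two cases:
Case 1: -6x - 5 = 11
  -6x = 16, so x = -8/3
Case 2: -6x - 5 = -11
  -6x = -6, so x = 1

x = -8/3, x = 1


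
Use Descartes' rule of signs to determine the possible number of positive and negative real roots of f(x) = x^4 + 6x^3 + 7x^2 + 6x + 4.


Descartes' rule of signs:

For positive roots, count sign changes in f(x) = x^4 + 6x^3 + 7x^2 + 6x + 4:
Signs of coefficients: +, +, +, +, +
Number of sign changes: 0
Possible positive real roots: 0

For negative roots, examine f(-x) = x^4 - 6x^3 + 7x^2 - 6x + 4:
Signs of coefficients: +, -, +, -, +
Number of sign changes: 4
Possible negative real roots: 4, 2, 0

Positive roots: 0; Negative roots: 4 or 2 or 0


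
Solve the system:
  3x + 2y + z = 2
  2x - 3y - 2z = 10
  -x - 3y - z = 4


Using Cramer's rule. Expand each determinant along the first row.
D  = 3*[(-3)*(-1) - (-2)*(-3)] - 2*[2*(-1) - (-2)*(-1)] + 1*[2*(-3) - (-3)*(-1)]
  = 3*(-3) - 2*(-4) + 1*(-9) = -10
Dx = 2*[(-3)*(-1) - (-2)*(-3)] - 2*[10*(-1) - (-2)*4] + 1*[10*(-3) - (-3)*4]
  = 2*(-3) - 2*(-2) + 1*(-18) = -20
Dy = 3*[10*(-1) - (-2)*4] - 2*[2*(-1) - (-2)*(-1)] + 1*[2*4 - 10*(-1)]
  = 3*(-2) - 2*(-4) + 1*(18) = 20
Dz = 3*[(-3)*4 - 10*(-3)] - 2*[2*4 - 10*(-1)] + 2*[2*(-3) - (-3)*(-1)]
  = 3*(18) - 2*(18) + 2*(-9) = 0
x = Dx/D = -20/-10 = 2, y = Dy/D = 20/-10 = -2, z = Dz/D = 0/-10 = 0
Check eq1: (3)(2) + (2)(-2) + (1)(0) = 2 = 2 ✓
Check eq2: (2)(2) + (-3)(-2) + (-2)(0) = 10 = 10 ✓
Check eq3: (-1)(2) + (-3)(-2) + (-1)(0) = 4 = 4 ✓

x = 2, y = -2, z = 0


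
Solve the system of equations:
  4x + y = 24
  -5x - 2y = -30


Using Cramer's rule:
Determinant D = (4)(-2) - (-5)(1) = -8 + 5 = -3
Dx = (24)(-2) - (-30)(1) = -48 + 30 = -18
Dy = (4)(-30) - (-5)(24) = -120 + 120 = 0
x = Dx/D = -18/-3 = 6
y = Dy/D = 0/-3 = 0

x = 6, y = 0


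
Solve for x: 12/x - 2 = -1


Subtract -2 from both sides: 12/x = 1
Multiply both sides by x: 12 = 1 * x
Divide by 1: x = 12

x = 12


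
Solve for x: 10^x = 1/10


Express both sides with the same base.
1/10 = 10^(-1)
Since the bases match: x = -1

x = -1


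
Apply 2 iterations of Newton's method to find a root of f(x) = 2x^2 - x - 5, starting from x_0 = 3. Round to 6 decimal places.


Newton's method: x_(n+1) = x_n - f(x_n)/f'(x_n)
f(x) = 2x^2 - x - 5
f'(x) = 4x - 1

Iteration 1:
  f(3.000000) = 10.000000
  f'(3.000000) = 11.000000
  x_1 = 3.000000 - (10.000000)/(11.000000) = 2.090909

Iteration 2:
  f(2.090909) = 1.652893
  f'(2.090909) = 7.363636
  x_2 = 2.090909 - (1.652893)/(7.363636) = 1.866442

x_2 = 1.866442


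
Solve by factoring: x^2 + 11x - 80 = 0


We need two numbers that multiply to -80 and add to 11.
Those numbers are -5 and 16 (since (-5) * 16 = -80 and (-5) + 16 = 11).
So x^2 + 11x - 80 = (x - 5)(x + 16) = 0
Setting each factor to zero: x = 5 or x = -16

x = -16, x = 5


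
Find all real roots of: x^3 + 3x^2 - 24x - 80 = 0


Let p(x) = x^3 + 3x^2 - 24x - 80. By the rational root theorem (leading coefficient 1), any rational root is an integer divisor of 80: try ±1, ±2, ... in turn.
Test x = 1: value = -100 ≠ 0.
Test x = -1: value = -54 ≠ 0.
Test x = 2: value = -108 ≠ 0.
Test x = -2: value = -28 ≠ 0.
Test x = 4: value = -64 ≠ 0.
Test x = -4: value = 0 ✓, so (x + 4) is a factor.
Synthetic division by (x + 4): bring down 1; 1(-4) + 3 = -1; (-1)(-4) - 24 = -20; (-20)(-4) - 80 = 0 → quotient x^2 - x - 20, remainder 0.
Solve the quadratic x^2 - x - 20 = 0: discriminant = (-1)^2 - 4(1)(-20) = 1 + 80 = 81.
sqrt(81) = 9, so x = (1 ± 9)/2: x = 5 or x = -4.

x = -4 (multiplicity 2), x = 5


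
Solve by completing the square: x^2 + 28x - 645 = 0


Start: x^2 + 28x - 645 = 0
Move constant: x^2 + 28x = 645
Half of 28 is 14, squared is 196
Add 196 to both sides: x^2 + 28x + 196 = 841
(x + 14)^2 = 841
x + 14 = ±29
x = -14 + 29 = 15 or x = -14 - 29 = -43

x = -43, x = 15


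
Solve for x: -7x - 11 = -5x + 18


Starting with: -7x - 11 = -5x + 18
Move all x terms to left: (-7 + 5)x = 18 + 11
Simplify: -2x = 29
Divide both sides by -2: x = -29/2

x = -29/2


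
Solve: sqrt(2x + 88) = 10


Square both sides: 2x + 88 = 10^2 = 100
2x = 100 - 88 = 12
x = 6
Check: sqrt(2*6 + 88) = sqrt(100) = 10 ✓

x = 6


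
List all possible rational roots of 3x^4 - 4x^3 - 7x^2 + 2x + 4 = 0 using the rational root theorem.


Rational root theorem: possible roots are ±p/q where:
  p divides the constant term (4): p ∈ {1, 2, 4}
  q divides the leading coefficient (3): q ∈ {1, 3}

All possible rational roots: -4, -2, -4/3, -1, -2/3, -1/3, 1/3, 2/3, 1, 4/3, 2, 4

-4, -2, -4/3, -1, -2/3, -1/3, 1/3, 2/3, 1, 4/3, 2, 4


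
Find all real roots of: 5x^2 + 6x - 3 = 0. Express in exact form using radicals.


Using the quadratic formula: x = (-b ± sqrt(b^2 - 4ac)) / (2a)
Here a = 5, b = 6, c = -3
Discriminant = b^2 - 4ac = 6^2 - 4(5)(-3) = 36 + 60 = 96
Since discriminant = 96 > 0, there are two real roots.
x = (-6 ± 4*sqrt(6)) / 10
Simplifying: x = (-3 ± 2*sqrt(6)) / 5
Numerically: x ≈ 0.3798 or x ≈ -1.5798

x = (-3 + 2*sqrt(6)) / 5 or x = (-3 - 2*sqrt(6)) / 5


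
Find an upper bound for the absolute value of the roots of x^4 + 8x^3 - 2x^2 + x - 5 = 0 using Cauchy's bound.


Cauchy's bound: all roots r satisfy |r| <= 1 + max(|a_i/a_n|) for i = 0,...,n-1
where a_n is the leading coefficient.

Coefficients: [1, 8, -2, 1, -5]
Leading coefficient a_n = 1
Ratios |a_i/a_n|: 8, 2, 1, 5
Maximum ratio: 8
Cauchy's bound: |r| <= 1 + 8 = 9

Upper bound = 9


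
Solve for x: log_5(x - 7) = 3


Convert to exponential form: x - 7 = 5^3 = 125
x = 125 + 7 = 132
Check: log_5(132 - 7) = log_5(125) = log_5(125) = 3 ✓

x = 132


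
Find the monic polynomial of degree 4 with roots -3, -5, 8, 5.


A monic polynomial with roots -3, -5, 8, 5 is:
p(x) = (x + 3)(x + 5)(x - 8)(x - 5)
After multiplying by (x + 3): x + 3
After multiplying by (x + 5): x^2 + 8x + 15
After multiplying by (x - 8): x^3 - 49x - 120
After multiplying by (x - 5): x^4 - 5x^3 - 49x^2 + 125x + 600

x^4 - 5x^3 - 49x^2 + 125x + 600


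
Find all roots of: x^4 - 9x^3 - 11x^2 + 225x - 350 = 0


Let p(x) = x^4 - 9x^3 - 11x^2 + 225x - 350. By the rational root theorem (leading coefficient 1), any rational root is an integer divisor of 350: try ±1, ±2, ... in turn.
Test x = 1: value = -144 ≠ 0.
Test x = -1: value = -576 ≠ 0.
Test x = 2: value = 0 ✓, so (x - 2) is a factor.
Synthetic division by (x - 2): bring down 1; 1(2) - 9 = -7; (-7)(2) - 11 = -25; (-25)(2) + 225 = 175; 175(2) - 350 = 0 → quotient x^3 - 7x^2 - 25x + 175, remainder 0.
Continue with the quotient x^3 - 7x^2 - 25x + 175 (candidates must divide 175).
Test x = 5: value = 0 ✓, so (x - 5) is a factor.
Synthetic division by (x - 5): bring down 1; 1(5) - 7 = -2; (-2)(5) - 25 = -35; (-35)(5) + 175 = 0 → quotient x^2 - 2x - 35, remainder 0.
Solve the quadratic x^2 - 2x - 35 = 0: discriminant = (-2)^2 - 4(1)(-35) = 4 + 140 = 144.
sqrt(144) = 12, so x = (2 ± 12)/2: x = 7 or x = -5.
Collecting all roots found:

x = -5, x = 2, x = 5, x = 7


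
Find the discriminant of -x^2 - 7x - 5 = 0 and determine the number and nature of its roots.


For ax^2 + bx + c = 0, discriminant D = b^2 - 4ac
Here a = -1, b = -7, c = -5
D = (-7)^2 - 4(-1)(-5) = 49 - 20 = 29

D = 29 > 0 but not a perfect square
The equation has 2 distinct real irrational roots.

Discriminant = 29, 2 distinct real irrational roots


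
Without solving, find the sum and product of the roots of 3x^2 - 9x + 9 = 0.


By Vieta's formulas for ax^2 + bx + c = 0:
  Sum of roots = -b/a
  Product of roots = c/a

Here a = 3, b = -9, c = 9
Sum = -(-9)/3 = 3
Product = 9/3 = 3

Sum = 3, Product = 3


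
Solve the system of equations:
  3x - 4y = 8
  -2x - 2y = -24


Using Cramer's rule:
Determinant D = (3)(-2) - (-2)(-4) = -6 - 8 = -14
Dx = (8)(-2) - (-24)(-4) = -16 - 96 = -112
Dy = (3)(-24) - (-2)(8) = -72 + 16 = -56
x = Dx/D = -112/-14 = 8
y = Dy/D = -56/-14 = 4

x = 8, y = 4


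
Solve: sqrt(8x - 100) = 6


Square both sides: 8x - 100 = 6^2 = 36
8x = 36 + 100 = 136
x = 17
Check: sqrt(8*17 - 100) = sqrt(36) = 6 ✓

x = 17


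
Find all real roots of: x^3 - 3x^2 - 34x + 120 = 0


Let p(x) = x^3 - 3x^2 - 34x + 120. By the rational root theorem (leading coefficient 1), any rational root is an integer divisor of 120: try ±1, ±2, ... in turn.
Test x = 1: value = 84 ≠ 0.
Test x = -1: value = 150 ≠ 0.
Test x = 2: value = 48 ≠ 0.
Test x = -2: value = 168 ≠ 0.
Test x = 3: value = 18 ≠ 0.
Test x = -3: value = 168 ≠ 0.
Test x = 4: value = 0 ✓, so (x - 4) is a factor.
Synthetic division by (x - 4): bring down 1; 1(4) - 3 = 1; 1(4) - 34 = -30; (-30)(4) + 120 = 0 → quotient x^2 + x - 30, remainder 0.
Solve the quadratic x^2 + x - 30 = 0: discriminant = 1^2 - 4(1)(-30) = 1 + 120 = 121.
sqrt(121) = 11, so x = (-1 ± 11)/2: x = 5 or x = -6.

x = -6, x = 4, x = 5


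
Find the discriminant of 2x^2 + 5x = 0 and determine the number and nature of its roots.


For ax^2 + bx + c = 0, discriminant D = b^2 - 4ac
Here a = 2, b = 5, c = 0
D = (5)^2 - 4(2)(0) = 25 - 0 = 25

D = 25 > 0 and is a perfect square (sqrt = 5)
The equation has 2 distinct real rational roots.

Discriminant = 25, 2 distinct real rational roots


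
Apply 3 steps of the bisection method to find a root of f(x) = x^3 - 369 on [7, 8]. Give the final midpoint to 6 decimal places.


f(x) = x^3 - 369
f(7) = -26 < 0
f(8) = 143 > 0

Step 1: midpoint = (7.000000 + 8.000000)/2 = 7.500000
  f(7.500000) = 52.875000
  f(mid) > 0, so root is in [7.000000, 7.500000]

Step 2: midpoint = (7.000000 + 7.500000)/2 = 7.250000
  f(7.250000) = 12.078125
  f(mid) > 0, so root is in [7.000000, 7.250000]

Step 3: midpoint = (7.000000 + 7.250000)/2 = 7.125000
  f(7.125000) = -7.294922
  f(mid) < 0, so root is in [7.125000, 7.250000]

midpoint = 7.125000


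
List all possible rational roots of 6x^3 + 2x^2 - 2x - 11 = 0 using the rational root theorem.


Rational root theorem: possible roots are ±p/q where:
  p divides the constant term (-11): p ∈ {1, 11}
  q divides the leading coefficient (6): q ∈ {1, 2, 3, 6}

All possible rational roots: -11, -11/2, -11/3, -11/6, -1, -1/2, -1/3, -1/6, 1/6, 1/3, 1/2, 1, 11/6, 11/3, 11/2, 11

-11, -11/2, -11/3, -11/6, -1, -1/2, -1/3, -1/6, 1/6, 1/3, 1/2, 1, 11/6, 11/3, 11/2, 11


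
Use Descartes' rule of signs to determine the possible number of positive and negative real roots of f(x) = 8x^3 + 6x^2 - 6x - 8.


Descartes' rule of signs:

For positive roots, count sign changes in f(x) = 8x^3 + 6x^2 - 6x - 8:
Signs of coefficients: +, +, -, -
Number of sign changes: 1
Possible positive real roots: 1

For negative roots, examine f(-x) = -8x^3 + 6x^2 + 6x - 8:
Signs of coefficients: -, +, +, -
Number of sign changes: 2
Possible negative real roots: 2, 0

Positive roots: 1; Negative roots: 2 or 0


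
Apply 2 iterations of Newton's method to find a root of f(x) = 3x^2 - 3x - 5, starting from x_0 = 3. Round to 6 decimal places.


Newton's method: x_(n+1) = x_n - f(x_n)/f'(x_n)
f(x) = 3x^2 - 3x - 5
f'(x) = 6x - 3

Iteration 1:
  f(3.000000) = 13.000000
  f'(3.000000) = 15.000000
  x_1 = 3.000000 - (13.000000)/(15.000000) = 2.133333

Iteration 2:
  f(2.133333) = 2.253333
  f'(2.133333) = 9.800000
  x_2 = 2.133333 - (2.253333)/(9.800000) = 1.903401

x_2 = 1.903401


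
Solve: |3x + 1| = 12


An absolute value equation |expr| = 12 gives two cases:
Case 1: 3x + 1 = 12
  3x = 11, so x = 11/3
Case 2: 3x + 1 = -12
  3x = -13, so x = -13/3

x = -13/3, x = 11/3


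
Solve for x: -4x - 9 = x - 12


Starting with: -4x - 9 = x - 12
Move all x terms to left: (-4 - 1)x = -12 + 9
Simplify: -5x = -3
Divide both sides by -5: x = 3/5

x = 3/5


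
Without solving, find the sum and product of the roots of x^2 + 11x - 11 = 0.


By Vieta's formulas for ax^2 + bx + c = 0:
  Sum of roots = -b/a
  Product of roots = c/a

Here a = 1, b = 11, c = -11
Sum = -(11)/1 = -11
Product = -11/1 = -11

Sum = -11, Product = -11


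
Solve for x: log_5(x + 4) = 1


Convert to exponential form: x + 4 = 5^1 = 5
x = 5 - 4 = 1
Check: log_5(1 + 4) = log_5(5) = log_5(5) = 1 ✓

x = 1


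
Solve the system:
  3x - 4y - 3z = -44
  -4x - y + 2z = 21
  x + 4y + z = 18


Using Cramer's rule. Expand each determinant along the first row.
D  = 3*[(-1)*1 - 2*4] - (-4)*[(-4)*1 - 2*1] + (-3)*[(-4)*4 - (-1)*1]
  = 3*(-9) - (-4)*(-6) + (-3)*(-15) = -6
Dx = (-44)*[(-1)*1 - 2*4] - (-4)*[21*1 - 2*18] + (-3)*[21*4 - (-1)*18]
  = (-44)*(-9) - (-4)*(-15) + (-3)*(102) = 30
Dy = 3*[21*1 - 2*18] - (-44)*[(-4)*1 - 2*1] + (-3)*[(-4)*18 - 21*1]
  = 3*(-15) - (-44)*(-6) + (-3)*(-93) = -30
Dz = 3*[(-1)*18 - 21*4] - (-4)*[(-4)*18 - 21*1] + (-44)*[(-4)*4 - (-1)*1]
  = 3*(-102) - (-4)*(-93) + (-44)*(-15) = -18
x = Dx/D = 30/-6 = -5, y = Dy/D = -30/-6 = 5, z = Dz/D = -18/-6 = 3
Check eq1: (3)(-5) + (-4)(5) + (-3)(3) = -44 = -44 ✓
Check eq2: (-4)(-5) + (-1)(5) + (2)(3) = 21 = 21 ✓
Check eq3: (1)(-5) + (4)(5) + (1)(3) = 18 = 18 ✓

x = -5, y = 5, z = 3


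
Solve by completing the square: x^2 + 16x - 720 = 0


Start: x^2 + 16x - 720 = 0
Move constant: x^2 + 16x = 720
Half of 16 is 8, squared is 64
Add 64 to both sides: x^2 + 16x + 64 = 784
(x + 8)^2 = 784
x + 8 = ±28
x = -8 + 28 = 20 or x = -8 - 28 = -36

x = -36, x = 20


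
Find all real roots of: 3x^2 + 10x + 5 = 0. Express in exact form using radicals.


Using the quadratic formula: x = (-b ± sqrt(b^2 - 4ac)) / (2a)
Here a = 3, b = 10, c = 5
Discriminant = b^2 - 4ac = 10^2 - 4(3)(5) = 100 - 60 = 40
Since discriminant = 40 > 0, there are two real roots.
x = (-10 ± 2*sqrt(10)) / 6
Simplifying: x = (-5 ± sqrt(10)) / 3
Numerically: x ≈ -0.6126 or x ≈ -2.7208

x = (-5 + sqrt(10)) / 3 or x = (-5 - sqrt(10)) / 3


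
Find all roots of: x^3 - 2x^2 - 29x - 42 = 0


Let p(x) = x^3 - 2x^2 - 29x - 42. By the rational root theorem (leading coefficient 1), any rational root is an integer divisor of 42: try ±1, ±2, ... in turn.
Test x = 1: value = -72 ≠ 0.
Test x = -1: value = -16 ≠ 0.
Test x = 2: value = -100 ≠ 0.
Test x = -2: value = 0 ✓, so (x + 2) is a factor.
Synthetic division by (x + 2): bring down 1; 1(-2) - 2 = -4; (-4)(-2) - 29 = -21; (-21)(-2) - 42 = 0 → quotient x^2 - 4x - 21, remainder 0.
Solve the quadratic x^2 - 4x - 21 = 0: discriminant = (-4)^2 - 4(1)(-21) = 16 + 84 = 100.
sqrt(100) = 10, so x = (4 ± 10)/2: x = 7 or x = -3.
Collecting all roots found:

x = -3, x = -2, x = 7


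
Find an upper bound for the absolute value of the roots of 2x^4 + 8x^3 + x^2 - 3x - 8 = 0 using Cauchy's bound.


Cauchy's bound: all roots r satisfy |r| <= 1 + max(|a_i/a_n|) for i = 0,...,n-1
where a_n is the leading coefficient.

Coefficients: [2, 8, 1, -3, -8]
Leading coefficient a_n = 2
Ratios |a_i/a_n|: 4, 1/2, 3/2, 4
Maximum ratio: 4
Cauchy's bound: |r| <= 1 + 4 = 5

Upper bound = 5


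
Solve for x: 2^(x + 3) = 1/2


Express both sides with the same base.
1/2 = 2^(-1)
Since the bases match, equate exponents: x + 3 = -1
So x = -1 - (3) = -4

x = -4


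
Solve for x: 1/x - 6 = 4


Subtract -6 from both sides: 1/x = 10
Multiply both sides by x: 1 = 10 * x
Divide by 10: x = 1/10

x = 1/10


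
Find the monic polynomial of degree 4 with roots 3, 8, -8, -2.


A monic polynomial with roots 3, 8, -8, -2 is:
p(x) = (x - 3)(x - 8)(x + 8)(x + 2)
After multiplying by (x - 3): x - 3
After multiplying by (x - 8): x^2 - 11x + 24
After multiplying by (x + 8): x^3 - 3x^2 - 64x + 192
After multiplying by (x + 2): x^4 - x^3 - 70x^2 + 64x + 384

x^4 - x^3 - 70x^2 + 64x + 384


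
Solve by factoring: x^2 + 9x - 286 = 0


We need two numbers that multiply to -286 and add to 9.
Those numbers are 22 and -13 (since 22 * (-13) = -286 and 22 + (-13) = 9).
So x^2 + 9x - 286 = (x + 22)(x - 13) = 0
Setting each factor to zero: x = -22 or x = 13

x = -22, x = 13


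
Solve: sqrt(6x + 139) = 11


Square both sides: 6x + 139 = 11^2 = 121
6x = 121 - 139 = -18
x = -3
Check: sqrt(6*(-3) + 139) = sqrt(121) = 11 ✓

x = -3


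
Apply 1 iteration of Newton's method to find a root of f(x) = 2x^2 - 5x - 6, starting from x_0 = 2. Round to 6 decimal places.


Newton's method: x_(n+1) = x_n - f(x_n)/f'(x_n)
f(x) = 2x^2 - 5x - 6
f'(x) = 4x - 5

Iteration 1:
  f(2.000000) = -8.000000
  f'(2.000000) = 3.000000
  x_1 = 2.000000 - (-8.000000)/(3.000000) = 4.666667

x_1 = 4.666667


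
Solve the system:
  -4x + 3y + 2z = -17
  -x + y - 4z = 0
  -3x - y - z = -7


Using Cramer's rule. Expand each determinant along the first row.
D  = (-4)*[1*(-1) - (-4)*(-1)] - 3*[(-1)*(-1) - (-4)*(-3)] + 2*[(-1)*(-1) - 1*(-3)]
  = (-4)*(-5) - 3*(-11) + 2*(4) = 61
Dx = (-17)*[1*(-1) - (-4)*(-1)] - 3*[0*(-1) - (-4)*(-7)] + 2*[0*(-1) - 1*(-7)]
  = (-17)*(-5) - 3*(-28) + 2*(7) = 183
Dy = (-4)*[0*(-1) - (-4)*(-7)] - (-17)*[(-1)*(-1) - (-4)*(-3)] + 2*[(-1)*(-7) - 0*(-3)]
  = (-4)*(-28) - (-17)*(-11) + 2*(7) = -61
Dz = (-4)*[1*(-7) - 0*(-1)] - 3*[(-1)*(-7) - 0*(-3)] + (-17)*[(-1)*(-1) - 1*(-3)]
  = (-4)*(-7) - 3*(7) + (-17)*(4) = -61
x = Dx/D = 183/61 = 3, y = Dy/D = -61/61 = -1, z = Dz/D = -61/61 = -1
Check eq1: (-4)(3) + (3)(-1) + (2)(-1) = -17 = -17 ✓
Check eq2: (-1)(3) + (1)(-1) + (-4)(-1) = 0 = 0 ✓
Check eq3: (-3)(3) + (-1)(-1) + (-1)(-1) = -7 = -7 ✓

x = 3, y = -1, z = -1


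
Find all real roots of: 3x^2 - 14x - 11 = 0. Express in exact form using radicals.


Using the quadratic formula: x = (-b ± sqrt(b^2 - 4ac)) / (2a)
Here a = 3, b = -14, c = -11
Discriminant = b^2 - 4ac = (-14)^2 - 4(3)(-11) = 196 + 132 = 328
Since discriminant = 328 > 0, there are two real roots.
x = (14 ± 2*sqrt(82)) / 6
Simplifying: x = (7 ± sqrt(82)) / 3
Numerically: x ≈ 5.3518 or x ≈ -0.6851

x = (7 + sqrt(82)) / 3 or x = (7 - sqrt(82)) / 3


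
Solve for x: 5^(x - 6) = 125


Express both sides with the same base.
125 = 5^3
Since the bases match, equate exponents: x - 6 = 3
So x = 3 - (-6) = 9

x = 9


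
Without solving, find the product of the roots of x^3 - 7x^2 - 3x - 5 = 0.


By Vieta's formulas for x^3 + bx^2 + cx + d = 0:
  r1 + r2 + r3 = -b/a = 7
  r1*r2 + r1*r3 + r2*r3 = c/a = -3
  r1*r2*r3 = -d/a = 5


Product = 5


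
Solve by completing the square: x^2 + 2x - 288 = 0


Start: x^2 + 2x - 288 = 0
Move constant: x^2 + 2x = 288
Half of 2 is 1, squared is 1
Add 1 to both sides: x^2 + 2x + 1 = 289
(x + 1)^2 = 289
x + 1 = ±17
x = -1 + 17 = 16 or x = -1 - 17 = -18

x = -18, x = 16


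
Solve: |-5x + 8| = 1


An absolute value equation |expr| = 1 gives two cases:
Case 1: -5x + 8 = 1
  -5x = -7, so x = 7/5
Case 2: -5x + 8 = -1
  -5x = -9, so x = 9/5

x = 7/5, x = 9/5


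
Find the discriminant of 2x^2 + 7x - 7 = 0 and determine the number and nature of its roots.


For ax^2 + bx + c = 0, discriminant D = b^2 - 4ac
Here a = 2, b = 7, c = -7
D = (7)^2 - 4(2)(-7) = 49 + 56 = 105

D = 105 > 0 but not a perfect square
The equation has 2 distinct real irrational roots.

Discriminant = 105, 2 distinct real irrational roots


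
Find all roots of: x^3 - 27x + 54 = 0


Let p(x) = x^3 - 27x + 54. By the rational root theorem (leading coefficient 1), any rational root is an integer divisor of 54: try ±1, ±2, ... in turn.
Test x = 1: value = 28 ≠ 0.
Test x = -1: value = 80 ≠ 0.
Test x = 2: value = 8 ≠ 0.
Test x = -2: value = 100 ≠ 0.
Test x = 3: value = 0 ✓, so (x - 3) is a factor.
Synthetic division by (x - 3): bring down 1; 1(3) + 0 = 3; 3(3) - 27 = -18; (-18)(3) + 54 = 0 → quotient x^2 + 3x - 18, remainder 0.
Solve the quadratic x^2 + 3x - 18 = 0: discriminant = 3^2 - 4(1)(-18) = 9 + 72 = 81.
sqrt(81) = 9, so x = (-3 ± 9)/2: x = 3 or x = -6.
Collecting all roots found:

x = -6, x = 3 (multiplicity 2)


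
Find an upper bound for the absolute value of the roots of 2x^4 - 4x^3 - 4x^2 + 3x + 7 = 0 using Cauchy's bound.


Cauchy's bound: all roots r satisfy |r| <= 1 + max(|a_i/a_n|) for i = 0,...,n-1
where a_n is the leading coefficient.

Coefficients: [2, -4, -4, 3, 7]
Leading coefficient a_n = 2
Ratios |a_i/a_n|: 2, 2, 3/2, 7/2
Maximum ratio: 7/2
Cauchy's bound: |r| <= 1 + 7/2 = 9/2

Upper bound = 9/2
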